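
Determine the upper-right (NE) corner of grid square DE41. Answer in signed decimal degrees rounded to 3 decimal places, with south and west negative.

-48.000, -110.000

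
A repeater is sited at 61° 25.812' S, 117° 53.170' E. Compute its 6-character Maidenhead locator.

Offset from 180°W / 90°S: lon 297.8862°, lat 28.5698°.
Field: lon ⌊297.8862/20⌋ = 14 → O; lat ⌊28.5698/10⌋ = 2 → C.
Square: lon ⌊17.8862/2⌋ = 8; lat ⌊8.5698/1⌋ = 8.
Subsquare: lon ⌊1.8862/0.0833333⌋ = 22 → w; lat ⌊0.5698/0.0416667⌋ = 13 → n.

OC88wn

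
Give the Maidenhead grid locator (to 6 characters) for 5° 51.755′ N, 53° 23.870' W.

Add 180° to longitude and 90° to latitude: 126.6022, 95.8626.
Field (20°×10°, letters A–R): lon ⌊126.6022/20⌋ = 6 → G; lat ⌊95.8626/10⌋ = 9 → J.
Square (2°×1°, digits 0–9): lon ⌊6.6022/2⌋ = 3; lat ⌊5.8626/1⌋ = 5.
Subsquare (5′×2.5′, letters a–x): lon ⌊0.6022/0.0833333⌋ = 7 → h; lat ⌊0.8626/0.0416667⌋ = 20 → u.

GJ35hu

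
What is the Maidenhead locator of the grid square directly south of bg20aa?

BF29ax

Latitude subsquare a = 0; −1 → -1, wraps to 23 = x, carry into square.
Latitude square 0; −1 → -1, wraps to 9, carry into field.
Latitude field G = 6; −1 → 5 = F.
The longitude characters are unchanged.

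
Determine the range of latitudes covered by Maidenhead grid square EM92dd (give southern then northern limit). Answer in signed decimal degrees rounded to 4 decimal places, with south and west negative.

32.1250, 32.1667

Field E=4, M=12: +4·20° lon, +12·10° lat → SW at lon -100°, lat 30°.
Square 9, 2: +9·2° lon, +2·1° lat → SW at lon -82°, lat 32°.
Subsquare d=3, d=3: +3·0.0833333° lon, +3·0.0416667° lat → SW at lon -81.75°, lat 32.125°.
Cell spans 0.0833333° lon × 0.0416667° lat.
south 32.1250, north 32.1667.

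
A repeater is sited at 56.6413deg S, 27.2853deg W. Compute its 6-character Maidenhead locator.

HD63ii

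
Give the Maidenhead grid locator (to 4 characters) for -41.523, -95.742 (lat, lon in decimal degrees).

Offset from 180°W / 90°S: lon 84.26°, lat 48.48°.
Field (20°×10°, letters A–R): lon ⌊84.26/20⌋ = 4 → E; lat ⌊48.48/10⌋ = 4 → E.
Square (2°×1°, digits 0–9): lon ⌊4.26/2⌋ = 2; lat ⌊8.48/1⌋ = 8.

EE28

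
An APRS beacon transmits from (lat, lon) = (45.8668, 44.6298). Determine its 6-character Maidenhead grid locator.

LN25hu

Add 180° to longitude and 90° to latitude: 224.6298, 135.8668.
Field (20°×10°, letters A–R): lon ⌊224.6298/20⌋ = 11 → L; lat ⌊135.8668/10⌋ = 13 → N.
Square (2°×1°, digits 0–9): lon ⌊4.6298/2⌋ = 2; lat ⌊5.8668/1⌋ = 5.
Subsquare (5′×2.5′, letters a–x): lon ⌊0.6298/0.0833333⌋ = 7 → h; lat ⌊0.8668/0.0416667⌋ = 20 → u.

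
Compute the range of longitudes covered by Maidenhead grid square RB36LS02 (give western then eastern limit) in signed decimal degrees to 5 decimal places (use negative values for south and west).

Field R=17, B=1: +17·20° lon, +1·10° lat → SW at lon 160°, lat -80°.
Square 3, 6: +3·2° lon, +6·1° lat → SW at lon 166°, lat -74°.
Subsquare l=11, s=18: +11·0.0833333° lon, +18·0.0416667° lat → SW at lon 166.917°, lat -73.25°.
Extended square 0, 2: +0·0.00833333° lon, +2·0.00416667° lat → SW at lon 166.917°, lat -73.2417°.
Cell spans 0.00833333° lon × 0.00416667° lat.
west 166.91667, east 166.92500.

166.91667, 166.92500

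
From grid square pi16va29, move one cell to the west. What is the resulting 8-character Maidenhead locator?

PI16va19

Longitude extended square 2; −1 → 1.
The latitude characters are unchanged.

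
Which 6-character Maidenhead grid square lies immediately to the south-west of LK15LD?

LK15kc

Longitude subsquare l = 11; −1 → 10 = k.
Latitude subsquare d = 3; −1 → 2 = c.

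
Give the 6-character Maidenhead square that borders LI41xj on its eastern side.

LI51aj

Longitude subsquare x = 23; +1 → 24, wraps to 0 = a, carry into square.
Longitude square 4; +1 → 5.
The latitude characters are unchanged.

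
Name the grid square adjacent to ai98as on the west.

Longitude subsquare a = 0; −1 → -1, wraps to 23 = x, carry into square.
Longitude square 9; −1 → 8.
The latitude characters are unchanged.

AI88xs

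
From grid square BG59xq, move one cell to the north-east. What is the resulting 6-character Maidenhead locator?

Longitude subsquare x = 23; +1 → 24, wraps to 0 = a, carry into square.
Longitude square 5; +1 → 6.
Latitude subsquare q = 16; +1 → 17 = r.

BG69ar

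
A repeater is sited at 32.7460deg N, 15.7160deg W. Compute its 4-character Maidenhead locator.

IM22

Shift to the Maidenhead origin (180°W, 90°S): lon 164.28, lat 122.75.
Field (20°×10°, letters A–R): 164.28/20 → 8 → I, 122.75/10 → 12 → M; chars IM.
Square (2°×1°, digits 0–9): 4.28/2 → 2, 2.75/1 → 2; chars 22.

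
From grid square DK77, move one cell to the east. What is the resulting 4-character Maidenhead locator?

DK87

Longitude square 7; +1 → 8.
The latitude characters are unchanged.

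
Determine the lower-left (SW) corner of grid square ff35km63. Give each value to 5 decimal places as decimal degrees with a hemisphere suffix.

34.48750° S, 73.11667° W

Field F=5, F=5: +5·20° lon, +5·10° lat → SW at lon -80°, lat -40°.
Square 3, 5: +3·2° lon, +5·1° lat → SW at lon -74°, lat -35°.
Subsquare k=10, m=12: +10·0.0833333° lon, +12·0.0416667° lat → SW at lon -73.1667°, lat -34.5°.
Extended square 6, 3: +6·0.00833333° lon, +3·0.00416667° lat → SW at lon -73.1167°, lat -34.4875°.
latitude 34.48750° S, longitude 73.11667° W.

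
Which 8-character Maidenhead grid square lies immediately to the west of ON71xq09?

ON71wq99

Longitude extended square 0; −1 → -1, wraps to 9, carry into subsquare.
Longitude subsquare x = 23; −1 → 22 = w.
The latitude characters are unchanged.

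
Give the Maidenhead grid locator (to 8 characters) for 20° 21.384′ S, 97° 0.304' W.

EG19lp94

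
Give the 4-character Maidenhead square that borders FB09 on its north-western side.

EC90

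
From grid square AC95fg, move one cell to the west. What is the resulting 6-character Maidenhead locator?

Longitude subsquare f = 5; −1 → 4 = e.
The latitude characters are unchanged.

AC95eg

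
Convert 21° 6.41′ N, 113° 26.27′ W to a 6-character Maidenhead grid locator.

DL31gc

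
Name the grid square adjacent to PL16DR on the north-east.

PL16es

Longitude subsquare d = 3; +1 → 4 = e.
Latitude subsquare r = 17; +1 → 18 = s.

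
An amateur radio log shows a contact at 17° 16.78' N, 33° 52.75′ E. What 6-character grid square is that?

KK67wg

Add 180° to longitude and 90° to latitude: 213.8792, 107.2797.
Field: 213.8792/20 → 10 → K, 107.2797/10 → 10 → K; chars KK.
Square: 13.8792/2 → 6, 7.2797/1 → 7; chars 67.
Subsquare: 1.8792/0.0833333 → 22 → w, 0.2797/0.0416667 → 6 → g; chars wg.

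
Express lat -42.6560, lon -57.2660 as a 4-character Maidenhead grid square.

GE17

Offset from 180°W / 90°S: lon 122.73°, lat 47.34°.
Field (20°×10°, letters A–R): 122.73/20 → 6 → G, 47.34/10 → 4 → E; chars GE.
Square (2°×1°, digits 0–9): 2.73/2 → 1, 7.34/1 → 7; chars 17.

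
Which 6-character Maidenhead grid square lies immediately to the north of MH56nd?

MH56ne

Latitude subsquare d = 3; +1 → 4 = e.
The longitude characters are unchanged.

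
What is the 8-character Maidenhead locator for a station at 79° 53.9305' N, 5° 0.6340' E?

JQ29mv15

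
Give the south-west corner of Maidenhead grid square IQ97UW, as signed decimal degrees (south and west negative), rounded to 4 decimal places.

77.9167, -0.3333

Field I=8, Q=16: +8·20° lon, +16·10° lat → SW at lon -20°, lat 70°.
Square 9, 7: +9·2° lon, +7·1° lat → SW at lon -2°, lat 77°.
Subsquare u=20, w=22: +20·0.0833333° lon, +22·0.0416667° lat → SW at lon -0.333333°, lat 77.9167°.
latitude 77.9167, longitude -0.3333.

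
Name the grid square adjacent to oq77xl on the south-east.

Longitude subsquare x = 23; +1 → 24, wraps to 0 = a, carry into square.
Longitude square 7; +1 → 8.
Latitude subsquare l = 11; −1 → 10 = k.

OQ87ak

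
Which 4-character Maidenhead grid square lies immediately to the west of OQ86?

Longitude square 8; −1 → 7.
The latitude characters are unchanged.

OQ76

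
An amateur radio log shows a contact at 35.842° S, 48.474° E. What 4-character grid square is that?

Add 180° to longitude and 90° to latitude: 228.47, 54.16.
Field: 228.47/20 → 11 → L, 54.16/10 → 5 → F; chars LF.
Square: 8.47/2 → 4, 4.16/1 → 4; chars 44.

LF44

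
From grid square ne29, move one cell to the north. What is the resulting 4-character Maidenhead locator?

NF20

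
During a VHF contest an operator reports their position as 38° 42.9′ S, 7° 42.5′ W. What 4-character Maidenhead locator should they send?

IF61

Offset from 180°W / 90°S: lon 172.29°, lat 51.28°.
Field: 172.29/20 → 8 → I, 51.28/10 → 5 → F; chars IF.
Square: 12.29/2 → 6, 1.28/1 → 1; chars 61.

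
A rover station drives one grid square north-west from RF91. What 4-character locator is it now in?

RF82

Longitude square 9; −1 → 8.
Latitude square 1; +1 → 2.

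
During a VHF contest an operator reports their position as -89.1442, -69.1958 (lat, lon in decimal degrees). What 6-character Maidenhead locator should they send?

FA50ju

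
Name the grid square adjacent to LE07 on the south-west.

KE96

Longitude square 0; −1 → -1, wraps to 9, carry into field.
Longitude field L = 11; −1 → 10 = K.
Latitude square 7; −1 → 6.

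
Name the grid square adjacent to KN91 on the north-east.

Longitude square 9; +1 → 10, wraps to 0, carry into field.
Longitude field K = 10; +1 → 11 = L.
Latitude square 1; +1 → 2.

LN02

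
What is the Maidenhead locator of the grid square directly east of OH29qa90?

Longitude extended square 9; +1 → 10, wraps to 0, carry into subsquare.
Longitude subsquare q = 16; +1 → 17 = r.
The latitude characters are unchanged.

OH29ra00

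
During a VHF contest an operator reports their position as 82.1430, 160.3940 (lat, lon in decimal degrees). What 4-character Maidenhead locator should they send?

Offset from 180°W / 90°S: lon 340.39°, lat 172.14°.
Field: 340.39/20 → 17 → R, 172.14/10 → 17 → R; chars RR.
Square: 0.39/2 → 0, 2.14/1 → 2; chars 02.

RR02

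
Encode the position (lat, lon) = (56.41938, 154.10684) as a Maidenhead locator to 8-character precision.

QO76bk20

Shift to the Maidenhead origin (180°W, 90°S): lon 334.10684, lat 146.41938.
Field (20°×10°, letters A–R): lon ⌊334.10684/20⌋ = 16 → Q; lat ⌊146.41938/10⌋ = 14 → O.
Square (2°×1°, digits 0–9): lon ⌊14.10684/2⌋ = 7; lat ⌊6.41938/1⌋ = 6.
Subsquare (5′×2.5′, letters a–x): lon ⌊0.10684/0.0833333⌋ = 1 → b; lat ⌊0.41938/0.0416667⌋ = 10 → k.
Extended square (30″×15″, digits 0–9): lon ⌊0.02351/0.00833333⌋ = 2; lat ⌊0.00271/0.00416667⌋ = 0.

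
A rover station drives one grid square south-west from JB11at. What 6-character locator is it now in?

JB01xs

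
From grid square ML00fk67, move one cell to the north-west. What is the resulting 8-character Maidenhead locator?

ML00fk58

Longitude extended square 6; −1 → 5.
Latitude extended square 7; +1 → 8.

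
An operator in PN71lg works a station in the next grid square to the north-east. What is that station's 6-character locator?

PN71mh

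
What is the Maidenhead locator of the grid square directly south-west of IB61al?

IB51xk

Longitude subsquare a = 0; −1 → -1, wraps to 23 = x, carry into square.
Longitude square 6; −1 → 5.
Latitude subsquare l = 11; −1 → 10 = k.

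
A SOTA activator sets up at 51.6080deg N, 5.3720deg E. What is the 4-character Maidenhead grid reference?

JO21

Offset from 180°W / 90°S: lon 185.37°, lat 141.61°.
Field: 185.37/20 → 9 → J, 141.61/10 → 14 → O; chars JO.
Square: 5.37/2 → 2, 1.61/1 → 1; chars 21.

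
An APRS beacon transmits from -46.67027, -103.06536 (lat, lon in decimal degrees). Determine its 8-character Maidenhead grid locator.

DE83lh29

Offset from 180°W / 90°S: lon 76.93464°, lat 43.32973°.
Field: lon ⌊76.93464/20⌋ = 3 → D; lat ⌊43.32973/10⌋ = 4 → E.
Square: lon ⌊16.93464/2⌋ = 8; lat ⌊3.32973/1⌋ = 3.
Subsquare: lon ⌊0.93464/0.0833333⌋ = 11 → l; lat ⌊0.32973/0.0416667⌋ = 7 → h.
Extended square: lon ⌊0.01797/0.00833333⌋ = 2; lat ⌊0.03806/0.00416667⌋ = 9.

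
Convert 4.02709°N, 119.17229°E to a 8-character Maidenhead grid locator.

Shift to the Maidenhead origin (180°W, 90°S): lon 299.17229, lat 94.02709.
Field: lon ⌊299.17229/20⌋ = 14 → O; lat ⌊94.02709/10⌋ = 9 → J.
Square: lon ⌊19.17229/2⌋ = 9; lat ⌊4.02709/1⌋ = 4.
Subsquare: lon ⌊1.17229/0.0833333⌋ = 14 → o; lat ⌊0.02709/0.0416667⌋ = 0 → a.
Extended square: lon ⌊0.00562/0.00833333⌋ = 0; lat ⌊0.02709/0.00416667⌋ = 6.

OJ94oa06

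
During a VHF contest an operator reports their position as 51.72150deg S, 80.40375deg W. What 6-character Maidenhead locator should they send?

ED98tg

Offset from 180°W / 90°S: lon 99.5962°, lat 38.2785°.
Field: lon ⌊99.5962/20⌋ = 4 → E; lat ⌊38.2785/10⌋ = 3 → D.
Square: lon ⌊19.5962/2⌋ = 9; lat ⌊8.2785/1⌋ = 8.
Subsquare: lon ⌊1.5962/0.0833333⌋ = 19 → t; lat ⌊0.2785/0.0416667⌋ = 6 → g.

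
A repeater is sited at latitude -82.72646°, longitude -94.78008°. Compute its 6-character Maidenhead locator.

Shift to the Maidenhead origin (180°W, 90°S): lon 85.2199, lat 7.2735.
Field: lon ⌊85.2199/20⌋ = 4 → E; lat ⌊7.2735/10⌋ = 0 → A.
Square: lon ⌊5.2199/2⌋ = 2; lat ⌊7.2735/1⌋ = 7.
Subsquare: lon ⌊1.2199/0.0833333⌋ = 14 → o; lat ⌊0.2735/0.0416667⌋ = 6 → g.

EA27og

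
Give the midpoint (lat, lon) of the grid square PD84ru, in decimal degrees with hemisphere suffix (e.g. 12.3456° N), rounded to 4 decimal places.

Field P=15, D=3: +15·20° lon, +3·10° lat → SW at lon 120°, lat -60°.
Square 8, 4: +8·2° lon, +4·1° lat → SW at lon 136°, lat -56°.
Subsquare r=17, u=20: +17·0.0833333° lon, +20·0.0416667° lat → SW at lon 137.417°, lat -55.1667°.
Cell spans 0.0833333° lon × 0.0416667° lat. Centre is SW corner plus half of each.
latitude 55.1458° S, longitude 137.4583° E.

55.1458° S, 137.4583° E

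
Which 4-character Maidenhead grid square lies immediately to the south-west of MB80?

MA79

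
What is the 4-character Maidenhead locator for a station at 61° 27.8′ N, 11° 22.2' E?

JP51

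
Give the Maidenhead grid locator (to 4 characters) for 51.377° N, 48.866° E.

LO41

Add 180° to longitude and 90° to latitude: 228.87, 141.38.
Field: lon ⌊228.87/20⌋ = 11 → L; lat ⌊141.38/10⌋ = 14 → O.
Square: lon ⌊8.87/2⌋ = 4; lat ⌊1.38/1⌋ = 1.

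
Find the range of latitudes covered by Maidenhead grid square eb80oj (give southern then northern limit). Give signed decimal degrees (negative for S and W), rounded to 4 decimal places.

Field E=4, B=1: +4·20° lon, +1·10° lat → SW at lon -100°, lat -80°.
Square 8, 0: +8·2° lon, +0·1° lat → SW at lon -84°, lat -80°.
Subsquare o=14, j=9: +14·0.0833333° lon, +9·0.0416667° lat → SW at lon -82.8333°, lat -79.625°.
Cell spans 0.0833333° lon × 0.0416667° lat.
south -79.6250, north -79.5833.

-79.6250, -79.5833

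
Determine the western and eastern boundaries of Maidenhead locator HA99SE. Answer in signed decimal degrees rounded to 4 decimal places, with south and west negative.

Field H=7, A=0: +7·20° lon, +0·10° lat → SW at lon -40°, lat -90°.
Square 9, 9: +9·2° lon, +9·1° lat → SW at lon -22°, lat -81°.
Subsquare s=18, e=4: +18·0.0833333° lon, +4·0.0416667° lat → SW at lon -20.5°, lat -80.8333°.
Cell spans 0.0833333° lon × 0.0416667° lat.
west -20.5000, east -20.4167.

-20.5000, -20.4167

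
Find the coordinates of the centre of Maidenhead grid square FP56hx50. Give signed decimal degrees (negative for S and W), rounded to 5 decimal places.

66.96042, -69.37083

Field F=5, P=15: +5·20° lon, +15·10° lat → SW at lon -80°, lat 60°.
Square 5, 6: +5·2° lon, +6·1° lat → SW at lon -70°, lat 66°.
Subsquare h=7, x=23: +7·0.0833333° lon, +23·0.0416667° lat → SW at lon -69.4167°, lat 66.9583°.
Extended square 5, 0: +5·0.00833333° lon, +0·0.00416667° lat → SW at lon -69.375°, lat 66.9583°.
Cell spans 0.00833333° lon × 0.00416667° lat. Centre is SW corner plus half of each.
latitude 66.96042, longitude -69.37083.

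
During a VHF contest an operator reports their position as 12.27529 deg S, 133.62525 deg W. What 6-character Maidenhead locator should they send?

Add 180° to longitude and 90° to latitude: 46.3748, 77.7247.
Field: 46.3748/20 → 2 → C, 77.7247/10 → 7 → H; chars CH.
Square: 6.3748/2 → 3, 7.7247/1 → 7; chars 37.
Subsquare: 0.3748/0.0833333 → 4 → e, 0.7247/0.0416667 → 17 → r; chars er.

CH37er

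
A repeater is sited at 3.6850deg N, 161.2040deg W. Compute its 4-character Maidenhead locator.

Shift to the Maidenhead origin (180°W, 90°S): lon 18.80, lat 93.69.
Field: lon ⌊18.80/20⌋ = 0 → A; lat ⌊93.69/10⌋ = 9 → J.
Square: lon ⌊18.80/2⌋ = 9; lat ⌊3.69/1⌋ = 3.

AJ93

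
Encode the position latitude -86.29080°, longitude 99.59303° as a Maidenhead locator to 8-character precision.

NA93tr10

Offset from 180°W / 90°S: lon 279.59303°, lat 3.70920°.
Field (20°×10°, letters A–R): lon ⌊279.59303/20⌋ = 13 → N; lat ⌊3.70920/10⌋ = 0 → A.
Square (2°×1°, digits 0–9): lon ⌊19.59303/2⌋ = 9; lat ⌊3.70920/1⌋ = 3.
Subsquare (5′×2.5′, letters a–x): lon ⌊1.59303/0.0833333⌋ = 19 → t; lat ⌊0.70920/0.0416667⌋ = 17 → r.
Extended square (30″×15″, digits 0–9): lon ⌊0.00970/0.00833333⌋ = 1; lat ⌊0.00087/0.00416667⌋ = 0.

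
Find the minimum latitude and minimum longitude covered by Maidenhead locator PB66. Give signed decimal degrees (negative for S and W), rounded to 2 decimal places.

Field P=15, B=1: +15·20° lon, +1·10° lat → SW at lon 120°, lat -80°.
Square 6, 6: +6·2° lon, +6·1° lat → SW at lon 132°, lat -74°.
latitude -74.00, longitude 132.00.

-74.00, 132.00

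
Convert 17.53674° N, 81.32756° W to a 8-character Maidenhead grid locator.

EK97im08

Add 180° to longitude and 90° to latitude: 98.67244, 107.53674.
Field (20°×10°, letters A–R): lon ⌊98.67244/20⌋ = 4 → E; lat ⌊107.53674/10⌋ = 10 → K.
Square (2°×1°, digits 0–9): lon ⌊18.67244/2⌋ = 9; lat ⌊7.53674/1⌋ = 7.
Subsquare (5′×2.5′, letters a–x): lon ⌊0.67244/0.0833333⌋ = 8 → i; lat ⌊0.53674/0.0416667⌋ = 12 → m.
Extended square (30″×15″, digits 0–9): lon ⌊0.00577/0.00833333⌋ = 0; lat ⌊0.03674/0.00416667⌋ = 8.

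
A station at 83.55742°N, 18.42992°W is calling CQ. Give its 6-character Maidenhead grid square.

IR03sn

Shift to the Maidenhead origin (180°W, 90°S): lon 161.5701, lat 173.5574.
Field: 161.5701/20 → 8 → I, 173.5574/10 → 17 → R; chars IR.
Square: 1.5701/2 → 0, 3.5574/1 → 3; chars 03.
Subsquare: 1.5701/0.0833333 → 18 → s, 0.5574/0.0416667 → 13 → n; chars sn.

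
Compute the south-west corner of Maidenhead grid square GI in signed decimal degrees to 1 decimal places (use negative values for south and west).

-10.0, -60.0

Field G=6, I=8: +6·20° lon, +8·10° lat → SW at lon -60°, lat -10°.
latitude -10.0, longitude -60.0.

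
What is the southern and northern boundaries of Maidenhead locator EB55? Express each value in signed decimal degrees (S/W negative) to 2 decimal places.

Field E=4, B=1: +4·20° lon, +1·10° lat → SW at lon -100°, lat -80°.
Square 5, 5: +5·2° lon, +5·1° lat → SW at lon -90°, lat -75°.
Cell spans 2° lon × 1° lat.
south -75.00, north -74.00.

-75.00, -74.00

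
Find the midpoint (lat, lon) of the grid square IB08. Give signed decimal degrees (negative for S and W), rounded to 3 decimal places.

-71.500, -19.000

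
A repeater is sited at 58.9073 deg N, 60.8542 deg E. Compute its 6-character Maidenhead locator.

Shift to the Maidenhead origin (180°W, 90°S): lon 240.8542, lat 148.9073.
Field: lon ⌊240.8542/20⌋ = 12 → M; lat ⌊148.9073/10⌋ = 14 → O.
Square: lon ⌊0.8542/2⌋ = 0; lat ⌊8.9073/1⌋ = 8.
Subsquare: lon ⌊0.8542/0.0833333⌋ = 10 → k; lat ⌊0.9073/0.0416667⌋ = 21 → v.

MO08kv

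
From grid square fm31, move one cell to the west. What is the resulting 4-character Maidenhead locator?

FM21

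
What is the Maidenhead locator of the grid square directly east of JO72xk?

Longitude subsquare x = 23; +1 → 24, wraps to 0 = a, carry into square.
Longitude square 7; +1 → 8.
The latitude characters are unchanged.

JO82ak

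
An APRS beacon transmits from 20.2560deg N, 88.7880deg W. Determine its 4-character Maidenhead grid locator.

EL50

Offset from 180°W / 90°S: lon 91.21°, lat 110.26°.
Field: lon ⌊91.21/20⌋ = 4 → E; lat ⌊110.26/10⌋ = 11 → L.
Square: lon ⌊11.21/2⌋ = 5; lat ⌊0.26/1⌋ = 0.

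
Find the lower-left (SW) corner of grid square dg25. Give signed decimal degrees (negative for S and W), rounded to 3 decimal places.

-25.000, -116.000

Field D=3, G=6: +3·20° lon, +6·10° lat → SW at lon -120°, lat -30°.
Square 2, 5: +2·2° lon, +5·1° lat → SW at lon -116°, lat -25°.
latitude -25.000, longitude -116.000.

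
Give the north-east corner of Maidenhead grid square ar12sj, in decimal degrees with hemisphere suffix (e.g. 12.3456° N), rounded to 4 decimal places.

82.4167° N, 176.4167° W

Field A=0, R=17: +0·20° lon, +17·10° lat → SW at lon -180°, lat 80°.
Square 1, 2: +1·2° lon, +2·1° lat → SW at lon -178°, lat 82°.
Subsquare s=18, j=9: +18·0.0833333° lon, +9·0.0416667° lat → SW at lon -176.5°, lat 82.375°.
Cell spans 0.0833333° lon × 0.0416667° lat. NE corner is SW corner plus one full cell.
latitude 82.4167° N, longitude 176.4167° W.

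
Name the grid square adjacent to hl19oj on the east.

HL19pj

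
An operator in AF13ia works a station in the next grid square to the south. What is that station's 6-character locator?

Latitude subsquare a = 0; −1 → -1, wraps to 23 = x, carry into square.
Latitude square 3; −1 → 2.
The longitude characters are unchanged.

AF12ix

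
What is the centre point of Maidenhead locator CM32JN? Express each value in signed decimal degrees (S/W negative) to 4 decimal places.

Field C=2, M=12: +2·20° lon, +12·10° lat → SW at lon -140°, lat 30°.
Square 3, 2: +3·2° lon, +2·1° lat → SW at lon -134°, lat 32°.
Subsquare j=9, n=13: +9·0.0833333° lon, +13·0.0416667° lat → SW at lon -133.25°, lat 32.5417°.
Cell spans 0.0833333° lon × 0.0416667° lat. Centre is SW corner plus half of each.
latitude 32.5625, longitude -133.2083.

32.5625, -133.2083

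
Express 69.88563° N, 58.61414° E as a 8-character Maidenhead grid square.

Offset from 180°W / 90°S: lon 238.61414°, lat 159.88563°.
Field (20°×10°, letters A–R): lon ⌊238.61414/20⌋ = 11 → L; lat ⌊159.88563/10⌋ = 15 → P.
Square (2°×1°, digits 0–9): lon ⌊18.61414/2⌋ = 9; lat ⌊9.88563/1⌋ = 9.
Subsquare (5′×2.5′, letters a–x): lon ⌊0.61414/0.0833333⌋ = 7 → h; lat ⌊0.88563/0.0416667⌋ = 21 → v.
Extended square (30″×15″, digits 0–9): lon ⌊0.03081/0.00833333⌋ = 3; lat ⌊0.01063/0.00416667⌋ = 2.

LP99hv32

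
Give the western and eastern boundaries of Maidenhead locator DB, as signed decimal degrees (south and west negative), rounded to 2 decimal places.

-120.00, -100.00

Field D=3, B=1: +3·20° lon, +1·10° lat → SW at lon -120°, lat -80°.
Cell spans 20° lon × 10° lat.
west -120.00, east -100.00.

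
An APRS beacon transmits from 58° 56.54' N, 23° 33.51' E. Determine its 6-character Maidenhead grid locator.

KO18sw

Add 180° to longitude and 90° to latitude: 203.5585, 148.9423.
Field: lon ⌊203.5585/20⌋ = 10 → K; lat ⌊148.9423/10⌋ = 14 → O.
Square: lon ⌊3.5585/2⌋ = 1; lat ⌊8.9423/1⌋ = 8.
Subsquare: lon ⌊1.5585/0.0833333⌋ = 18 → s; lat ⌊0.9423/0.0416667⌋ = 22 → w.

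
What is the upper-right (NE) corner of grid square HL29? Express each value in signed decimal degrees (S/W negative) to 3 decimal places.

30.000, -34.000

Field H=7, L=11: +7·20° lon, +11·10° lat → SW at lon -40°, lat 20°.
Square 2, 9: +2·2° lon, +9·1° lat → SW at lon -36°, lat 29°.
Cell spans 2° lon × 1° lat. NE corner is SW corner plus one full cell.
latitude 30.000, longitude -34.000.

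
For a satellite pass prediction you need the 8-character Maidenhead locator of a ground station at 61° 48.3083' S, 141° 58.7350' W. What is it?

Offset from 180°W / 90°S: lon 38.02108°, lat 28.19486°.
Field: 38.02108/20 → 1 → B, 28.19486/10 → 2 → C; chars BC.
Square: 18.02108/2 → 9, 8.19486/1 → 8; chars 98.
Subsquare: 0.02108/0.0833333 → 0 → a, 0.19486/0.0416667 → 4 → e; chars ae.
Extended square: 0.02108/0.00833333 → 2, 0.02820/0.00416667 → 6; chars 26.

BC98ae26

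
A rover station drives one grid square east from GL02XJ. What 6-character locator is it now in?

GL12aj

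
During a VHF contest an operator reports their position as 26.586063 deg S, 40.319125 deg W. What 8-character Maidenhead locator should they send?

GG93uj19

Add 180° to longitude and 90° to latitude: 139.68088, 63.41394.
Field (20°×10°, letters A–R): lon ⌊139.68088/20⌋ = 6 → G; lat ⌊63.41394/10⌋ = 6 → G.
Square (2°×1°, digits 0–9): lon ⌊19.68088/2⌋ = 9; lat ⌊3.41394/1⌋ = 3.
Subsquare (5′×2.5′, letters a–x): lon ⌊1.68088/0.0833333⌋ = 20 → u; lat ⌊0.41394/0.0416667⌋ = 9 → j.
Extended square (30″×15″, digits 0–9): lon ⌊0.01421/0.00833333⌋ = 1; lat ⌊0.03894/0.00416667⌋ = 9.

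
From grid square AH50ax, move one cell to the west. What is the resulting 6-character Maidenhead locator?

Longitude subsquare a = 0; −1 → -1, wraps to 23 = x, carry into square.
Longitude square 5; −1 → 4.
The latitude characters are unchanged.

AH40xx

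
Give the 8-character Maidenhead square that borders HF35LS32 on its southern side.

HF35ls31

Latitude extended square 2; −1 → 1.
The longitude characters are unchanged.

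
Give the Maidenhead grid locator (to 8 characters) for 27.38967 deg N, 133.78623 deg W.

Add 180° to longitude and 90° to latitude: 46.21377, 117.38967.
Field: lon ⌊46.21377/20⌋ = 2 → C; lat ⌊117.38967/10⌋ = 11 → L.
Square: lon ⌊6.21377/2⌋ = 3; lat ⌊7.38967/1⌋ = 7.
Subsquare: lon ⌊0.21377/0.0833333⌋ = 2 → c; lat ⌊0.38967/0.0416667⌋ = 9 → j.
Extended square: lon ⌊0.04710/0.00833333⌋ = 5; lat ⌊0.01467/0.00416667⌋ = 3.

CL37cj53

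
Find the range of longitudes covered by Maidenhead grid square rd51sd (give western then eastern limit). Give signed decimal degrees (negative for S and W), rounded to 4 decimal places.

171.5000, 171.5833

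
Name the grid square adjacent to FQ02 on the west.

EQ92

Longitude square 0; −1 → -1, wraps to 9, carry into field.
Longitude field F = 5; −1 → 4 = E.
The latitude characters are unchanged.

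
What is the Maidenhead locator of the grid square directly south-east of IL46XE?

Longitude subsquare x = 23; +1 → 24, wraps to 0 = a, carry into square.
Longitude square 4; +1 → 5.
Latitude subsquare e = 4; −1 → 3 = d.

IL56ad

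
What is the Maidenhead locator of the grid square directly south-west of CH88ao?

Longitude subsquare a = 0; −1 → -1, wraps to 23 = x, carry into square.
Longitude square 8; −1 → 7.
Latitude subsquare o = 14; −1 → 13 = n.

CH78xn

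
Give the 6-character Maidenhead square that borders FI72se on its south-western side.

FI72rd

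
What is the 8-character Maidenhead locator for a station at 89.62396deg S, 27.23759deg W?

HA60jj10

Add 180° to longitude and 90° to latitude: 152.76241, 0.37604.
Field: lon ⌊152.76241/20⌋ = 7 → H; lat ⌊0.37604/10⌋ = 0 → A.
Square: lon ⌊12.76241/2⌋ = 6; lat ⌊0.37604/1⌋ = 0.
Subsquare: lon ⌊0.76241/0.0833333⌋ = 9 → j; lat ⌊0.37604/0.0416667⌋ = 9 → j.
Extended square: lon ⌊0.01241/0.00833333⌋ = 1; lat ⌊0.00104/0.00416667⌋ = 0.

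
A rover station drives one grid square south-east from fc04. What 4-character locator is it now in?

FC13

Longitude square 0; +1 → 1.
Latitude square 4; −1 → 3.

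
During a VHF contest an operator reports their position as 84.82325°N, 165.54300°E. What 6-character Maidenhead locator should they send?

Offset from 180°W / 90°S: lon 345.5430°, lat 174.8233°.
Field: lon ⌊345.5430/20⌋ = 17 → R; lat ⌊174.8233/10⌋ = 17 → R.
Square: lon ⌊5.5430/2⌋ = 2; lat ⌊4.8233/1⌋ = 4.
Subsquare: lon ⌊1.5430/0.0833333⌋ = 18 → s; lat ⌊0.8233/0.0416667⌋ = 19 → t.

RR24st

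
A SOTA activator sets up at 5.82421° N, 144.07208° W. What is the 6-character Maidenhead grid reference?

Add 180° to longitude and 90° to latitude: 35.9279, 95.8242.
Field: 35.9279/20 → 1 → B, 95.8242/10 → 9 → J; chars BJ.
Square: 15.9279/2 → 7, 5.8242/1 → 5; chars 75.
Subsquare: 1.9279/0.0833333 → 23 → x, 0.8242/0.0416667 → 19 → t; chars xt.

BJ75xt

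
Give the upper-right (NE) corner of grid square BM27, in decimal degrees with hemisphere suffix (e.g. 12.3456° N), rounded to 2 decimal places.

38.00° N, 154.00° W

Field B=1, M=12: +1·20° lon, +12·10° lat → SW at lon -160°, lat 30°.
Square 2, 7: +2·2° lon, +7·1° lat → SW at lon -156°, lat 37°.
Cell spans 2° lon × 1° lat. NE corner is SW corner plus one full cell.
latitude 38.00° N, longitude 154.00° W.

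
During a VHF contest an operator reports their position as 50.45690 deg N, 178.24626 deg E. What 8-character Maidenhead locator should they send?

RO90ck99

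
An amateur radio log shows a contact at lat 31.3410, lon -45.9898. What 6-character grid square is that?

GM71ai

Shift to the Maidenhead origin (180°W, 90°S): lon 134.0102, lat 121.3410.
Field (20°×10°, letters A–R): lon ⌊134.0102/20⌋ = 6 → G; lat ⌊121.3410/10⌋ = 12 → M.
Square (2°×1°, digits 0–9): lon ⌊14.0102/2⌋ = 7; lat ⌊1.3410/1⌋ = 1.
Subsquare (5′×2.5′, letters a–x): lon ⌊0.0102/0.0833333⌋ = 0 → a; lat ⌊0.3410/0.0416667⌋ = 8 → i.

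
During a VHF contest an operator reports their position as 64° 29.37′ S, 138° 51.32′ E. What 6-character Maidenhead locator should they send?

PC95km

Offset from 180°W / 90°S: lon 318.8553°, lat 25.5105°.
Field: 318.8553/20 → 15 → P, 25.5105/10 → 2 → C; chars PC.
Square: 18.8553/2 → 9, 5.5105/1 → 5; chars 95.
Subsquare: 0.8553/0.0833333 → 10 → k, 0.5105/0.0416667 → 12 → m; chars km.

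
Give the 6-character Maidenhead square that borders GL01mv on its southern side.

Latitude subsquare v = 21; −1 → 20 = u.
The longitude characters are unchanged.

GL01mu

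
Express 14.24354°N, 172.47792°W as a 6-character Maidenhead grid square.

AK34sf

Offset from 180°W / 90°S: lon 7.5221°, lat 104.2435°.
Field: lon ⌊7.5221/20⌋ = 0 → A; lat ⌊104.2435/10⌋ = 10 → K.
Square: lon ⌊7.5221/2⌋ = 3; lat ⌊4.2435/1⌋ = 4.
Subsquare: lon ⌊1.5221/0.0833333⌋ = 18 → s; lat ⌊0.2435/0.0416667⌋ = 5 → f.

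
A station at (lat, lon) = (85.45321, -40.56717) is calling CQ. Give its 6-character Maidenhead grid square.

GR95rk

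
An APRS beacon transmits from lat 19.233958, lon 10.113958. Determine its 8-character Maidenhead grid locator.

JK59bf36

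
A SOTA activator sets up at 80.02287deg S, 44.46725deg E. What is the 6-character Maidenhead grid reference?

LA29fx

Add 180° to longitude and 90° to latitude: 224.4673, 9.9771.
Field (20°×10°, letters A–R): 224.4673/20 → 11 → L, 9.9771/10 → 0 → A; chars LA.
Square (2°×1°, digits 0–9): 4.4673/2 → 2, 9.9771/1 → 9; chars 29.
Subsquare (5′×2.5′, letters a–x): 0.4673/0.0833333 → 5 → f, 0.9771/0.0416667 → 23 → x; chars fx.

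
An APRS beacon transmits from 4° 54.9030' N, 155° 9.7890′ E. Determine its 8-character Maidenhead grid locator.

QJ74nv99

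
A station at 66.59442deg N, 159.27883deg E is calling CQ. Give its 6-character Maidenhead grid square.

QP96po

Offset from 180°W / 90°S: lon 339.2788°, lat 156.5944°.
Field: 339.2788/20 → 16 → Q, 156.5944/10 → 15 → P; chars QP.
Square: 19.2788/2 → 9, 6.5944/1 → 6; chars 96.
Subsquare: 1.2788/0.0833333 → 15 → p, 0.5944/0.0416667 → 14 → o; chars po.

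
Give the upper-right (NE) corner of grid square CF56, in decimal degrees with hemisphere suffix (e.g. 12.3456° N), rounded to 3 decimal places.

Field C=2, F=5: +2·20° lon, +5·10° lat → SW at lon -140°, lat -40°.
Square 5, 6: +5·2° lon, +6·1° lat → SW at lon -130°, lat -34°.
Cell spans 2° lon × 1° lat. NE corner is SW corner plus one full cell.
latitude 33.000° S, longitude 128.000° W.

33.000° S, 128.000° W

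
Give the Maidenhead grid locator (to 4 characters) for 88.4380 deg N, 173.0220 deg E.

Shift to the Maidenhead origin (180°W, 90°S): lon 353.02, lat 178.44.
Field (20°×10°, letters A–R): 353.02/20 → 17 → R, 178.44/10 → 17 → R; chars RR.
Square (2°×1°, digits 0–9): 13.02/2 → 6, 8.44/1 → 8; chars 68.

RR68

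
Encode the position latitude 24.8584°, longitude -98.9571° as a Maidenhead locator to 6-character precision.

EL04mu

Add 180° to longitude and 90° to latitude: 81.0429, 114.8584.
Field: 81.0429/20 → 4 → E, 114.8584/10 → 11 → L; chars EL.
Square: 1.0429/2 → 0, 4.8584/1 → 4; chars 04.
Subsquare: 1.0429/0.0833333 → 12 → m, 0.8584/0.0416667 → 20 → u; chars mu.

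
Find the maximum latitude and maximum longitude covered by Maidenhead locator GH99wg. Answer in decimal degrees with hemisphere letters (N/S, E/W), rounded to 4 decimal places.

10.7083° S, 40.0833° W

Field G=6, H=7: +6·20° lon, +7·10° lat → SW at lon -60°, lat -20°.
Square 9, 9: +9·2° lon, +9·1° lat → SW at lon -42°, lat -11°.
Subsquare w=22, g=6: +22·0.0833333° lon, +6·0.0416667° lat → SW at lon -40.1667°, lat -10.75°.
Cell spans 0.0833333° lon × 0.0416667° lat. NE corner is SW corner plus one full cell.
latitude 10.7083° S, longitude 40.0833° W.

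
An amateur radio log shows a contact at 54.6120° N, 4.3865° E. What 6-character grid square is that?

Add 180° to longitude and 90° to latitude: 184.3865, 144.6120.
Field: 184.3865/20 → 9 → J, 144.6120/10 → 14 → O; chars JO.
Square: 4.3865/2 → 2, 4.6120/1 → 4; chars 24.
Subsquare: 0.3865/0.0833333 → 4 → e, 0.6120/0.0416667 → 14 → o; chars eo.

JO24eo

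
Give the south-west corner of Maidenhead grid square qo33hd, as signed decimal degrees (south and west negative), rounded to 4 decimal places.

Field Q=16, O=14: +16·20° lon, +14·10° lat → SW at lon 140°, lat 50°.
Square 3, 3: +3·2° lon, +3·1° lat → SW at lon 146°, lat 53°.
Subsquare h=7, d=3: +7·0.0833333° lon, +3·0.0416667° lat → SW at lon 146.583°, lat 53.125°.
latitude 53.1250, longitude 146.5833.

53.1250, 146.5833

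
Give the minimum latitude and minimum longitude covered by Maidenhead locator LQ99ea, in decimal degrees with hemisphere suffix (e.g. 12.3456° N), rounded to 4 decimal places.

79.0000° N, 58.3333° E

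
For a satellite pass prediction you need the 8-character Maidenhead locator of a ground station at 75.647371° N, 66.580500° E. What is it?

MQ35gp95

Add 180° to longitude and 90° to latitude: 246.58050, 165.64737.
Field (20°×10°, letters A–R): 246.58050/20 → 12 → M, 165.64737/10 → 16 → Q; chars MQ.
Square (2°×1°, digits 0–9): 6.58050/2 → 3, 5.64737/1 → 5; chars 35.
Subsquare (5′×2.5′, letters a–x): 0.58050/0.0833333 → 6 → g, 0.64737/0.0416667 → 15 → p; chars gp.
Extended square (30″×15″, digits 0–9): 0.08050/0.00833333 → 9, 0.02237/0.00416667 → 5; chars 95.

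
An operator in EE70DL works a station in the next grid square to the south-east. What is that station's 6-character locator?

EE70ek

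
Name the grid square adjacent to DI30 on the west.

DI20

Longitude square 3; −1 → 2.
The latitude characters are unchanged.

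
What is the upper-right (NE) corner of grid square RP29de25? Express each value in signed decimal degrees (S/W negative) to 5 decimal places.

Field R=17, P=15: +17·20° lon, +15·10° lat → SW at lon 160°, lat 60°.
Square 2, 9: +2·2° lon, +9·1° lat → SW at lon 164°, lat 69°.
Subsquare d=3, e=4: +3·0.0833333° lon, +4·0.0416667° lat → SW at lon 164.25°, lat 69.1667°.
Extended square 2, 5: +2·0.00833333° lon, +5·0.00416667° lat → SW at lon 164.267°, lat 69.1875°.
Cell spans 0.00833333° lon × 0.00416667° lat. NE corner is SW corner plus one full cell.
latitude 69.19167, longitude 164.27500.

69.19167, 164.27500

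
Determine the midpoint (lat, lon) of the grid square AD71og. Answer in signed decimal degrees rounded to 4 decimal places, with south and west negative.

-58.7292, -164.7917

Field A=0, D=3: +0·20° lon, +3·10° lat → SW at lon -180°, lat -60°.
Square 7, 1: +7·2° lon, +1·1° lat → SW at lon -166°, lat -59°.
Subsquare o=14, g=6: +14·0.0833333° lon, +6·0.0416667° lat → SW at lon -164.833°, lat -58.75°.
Cell spans 0.0833333° lon × 0.0416667° lat. Centre is SW corner plus half of each.
latitude -58.7292, longitude -164.7917.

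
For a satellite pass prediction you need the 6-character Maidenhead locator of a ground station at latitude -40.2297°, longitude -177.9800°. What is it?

AE19as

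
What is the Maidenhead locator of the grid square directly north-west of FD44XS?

FD44wt

Longitude subsquare x = 23; −1 → 22 = w.
Latitude subsquare s = 18; +1 → 19 = t.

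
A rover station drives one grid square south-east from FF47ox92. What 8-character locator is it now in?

FF47px01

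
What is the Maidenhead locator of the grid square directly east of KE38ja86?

KE38ja96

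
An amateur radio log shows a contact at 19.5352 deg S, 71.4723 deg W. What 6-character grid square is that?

FH40gl

Offset from 180°W / 90°S: lon 108.5277°, lat 70.4648°.
Field: 108.5277/20 → 5 → F, 70.4648/10 → 7 → H; chars FH.
Square: 8.5277/2 → 4, 0.4648/1 → 0; chars 40.
Subsquare: 0.5277/0.0833333 → 6 → g, 0.4648/0.0416667 → 11 → l; chars gl.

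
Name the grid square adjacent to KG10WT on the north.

Latitude subsquare t = 19; +1 → 20 = u.
The longitude characters are unchanged.

KG10wu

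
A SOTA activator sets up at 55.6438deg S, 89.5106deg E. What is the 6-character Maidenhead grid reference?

Shift to the Maidenhead origin (180°W, 90°S): lon 269.5106, lat 34.3562.
Field (20°×10°, letters A–R): 269.5106/20 → 13 → N, 34.3562/10 → 3 → D; chars ND.
Square (2°×1°, digits 0–9): 9.5106/2 → 4, 4.3562/1 → 4; chars 44.
Subsquare (5′×2.5′, letters a–x): 1.5106/0.0833333 → 18 → s, 0.3562/0.0416667 → 8 → i; chars si.

ND44si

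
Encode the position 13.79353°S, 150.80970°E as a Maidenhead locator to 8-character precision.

Shift to the Maidenhead origin (180°W, 90°S): lon 330.80970, lat 76.20647.
Field (20°×10°, letters A–R): lon ⌊330.80970/20⌋ = 16 → Q; lat ⌊76.20647/10⌋ = 7 → H.
Square (2°×1°, digits 0–9): lon ⌊10.80970/2⌋ = 5; lat ⌊6.20647/1⌋ = 6.
Subsquare (5′×2.5′, letters a–x): lon ⌊0.80970/0.0833333⌋ = 9 → j; lat ⌊0.20647/0.0416667⌋ = 4 → e.
Extended square (30″×15″, digits 0–9): lon ⌊0.05970/0.00833333⌋ = 7; lat ⌊0.03980/0.00416667⌋ = 9.

QH56je79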